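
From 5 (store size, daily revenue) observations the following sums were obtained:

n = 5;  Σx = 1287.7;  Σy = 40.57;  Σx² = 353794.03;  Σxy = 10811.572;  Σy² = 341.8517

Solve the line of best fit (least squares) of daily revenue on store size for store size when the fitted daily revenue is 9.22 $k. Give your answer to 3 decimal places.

325.025

Sxx = Σx² − (Σx)²/n = 353794.03 − 331634.258 = 22159.772
Sxy = Σxy − (Σx)(Σy)/n = 10811.572 − 10448.3978 = 363.1742
b = Sxy/Sxx = 363.1742/22159.772 = 0.016389
a = ȳ − b·x̄ = 8.114 − 0.016389·257.54 = 3.893204
Set a + b·x = 9.22: x = (9.22 − 3.893204) / 0.016389 = 325.024716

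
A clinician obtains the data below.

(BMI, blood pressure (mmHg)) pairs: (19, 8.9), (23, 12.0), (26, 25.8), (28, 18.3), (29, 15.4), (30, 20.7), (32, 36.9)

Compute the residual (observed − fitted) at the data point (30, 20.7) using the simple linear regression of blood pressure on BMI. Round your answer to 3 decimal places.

-4.245

n = 7, Σx = 187, Σy = 138, Σxy = 3876.7, Σx² = 5115
Sxx = Σx² − (Σx)²/n = 5115 − 4995.571429 = 119.428571
Sxy = Σxy − (Σx)(Σy)/n = 3876.7 − 3686.571429 = 190.128571
b = Sxy/Sxx = 190.128571/119.428571 = 1.591986
a = ȳ − b·x̄ = 19.714286 − 1.591986·26.714286 = -22.814474
ŷ(30) = -22.814474 + 1.591986·30 = 24.945096
residual = y − ŷ = 20.7 − 24.945096 = -4.245096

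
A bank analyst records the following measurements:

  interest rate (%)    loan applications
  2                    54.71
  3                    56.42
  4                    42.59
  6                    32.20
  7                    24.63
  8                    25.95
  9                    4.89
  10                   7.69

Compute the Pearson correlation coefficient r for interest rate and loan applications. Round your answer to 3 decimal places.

n = 8, Σx = 49, Σy = 249.08, Σxy = 1143.16, Σx² = 359, Σy² = 10390.2362
Sxx = Σx² − (Σx)²/n = 359 − 300.125 = 58.875
Sxy = Σxy − (Σx)(Σy)/n = 1143.16 − 1525.615 = -382.455
Syy = Σy² − (Σy)²/n = 10390.2362 − 7755.1058 = 2635.1304
r = Sxy/√(Sxx·Syy) = -382.455/√(155143.3023) = -382.455/393.882346 = -0.970988

-0.971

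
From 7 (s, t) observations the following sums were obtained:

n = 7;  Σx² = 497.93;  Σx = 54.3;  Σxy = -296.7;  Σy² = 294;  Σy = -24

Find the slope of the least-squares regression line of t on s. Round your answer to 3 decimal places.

-1.441

Sxx = Σx² − (Σx)²/n = 497.93 − 421.212857 = 76.717143
Sxy = Σxy − (Σx)(Σy)/n = -296.7 − (-186.171429) = -110.528571
b = Sxy/Sxx = -110.528571/76.717143 = -1.440728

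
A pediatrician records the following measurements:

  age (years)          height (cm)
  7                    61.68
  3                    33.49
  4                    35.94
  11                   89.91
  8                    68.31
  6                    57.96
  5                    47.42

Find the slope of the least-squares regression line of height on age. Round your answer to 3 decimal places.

n = 7, Σx = 44, Σy = 394.71, Σxy = 2796.34, Σx² = 320
Sxx = Σx² − (Σx)²/n = 320 − 276.571429 = 43.428571
Sxy = Σxy − (Σx)(Σy)/n = 2796.34 − 2481.034286 = 315.305714
b = Sxy/Sxx = 315.305714/43.428571 = 7.260329

7.260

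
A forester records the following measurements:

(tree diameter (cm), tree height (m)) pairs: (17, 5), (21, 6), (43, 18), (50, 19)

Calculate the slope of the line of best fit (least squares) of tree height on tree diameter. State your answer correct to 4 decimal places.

n = 4, Σx = 131, Σy = 48, Σxy = 1935, Σx² = 5079
Sxx = Σx² − (Σx)²/n = 5079 − 4290.25 = 788.75
Sxy = Σxy − (Σx)(Σy)/n = 1935 − 1572 = 363
b = Sxy/Sxx = 363/788.75 = 0.460222

0.4602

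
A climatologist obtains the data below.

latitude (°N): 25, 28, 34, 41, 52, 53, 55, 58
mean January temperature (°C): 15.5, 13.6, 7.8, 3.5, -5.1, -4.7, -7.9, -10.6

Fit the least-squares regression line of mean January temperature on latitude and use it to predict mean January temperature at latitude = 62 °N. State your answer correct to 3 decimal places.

-12.903

n = 8, Σx = 346, Σy = 12.1, Σxy = -386.6, Σx² = 16148
Sxx = Σx² − (Σx)²/n = 16148 − 14964.5 = 1183.5
Sxy = Σxy − (Σx)(Σy)/n = -386.6 − 523.325 = -909.925
b = Sxy/Sxx = -909.925/1183.5 = -0.768842
a = ȳ − b·x̄ = 1.5125 − (-0.768842)·43.25 = 34.764935
ŷ(62) = a + b·62 = 34.764935 + (-0.768842)·62 = -12.903295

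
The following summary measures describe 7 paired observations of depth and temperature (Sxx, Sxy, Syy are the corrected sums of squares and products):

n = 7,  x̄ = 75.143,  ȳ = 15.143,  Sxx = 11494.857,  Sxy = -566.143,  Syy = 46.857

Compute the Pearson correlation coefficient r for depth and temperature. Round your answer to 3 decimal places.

-0.771

r = Sxy/√(Sxx·Syy) = -566.143/√(538614.514449) = -566.143/733.903614 = -0.771413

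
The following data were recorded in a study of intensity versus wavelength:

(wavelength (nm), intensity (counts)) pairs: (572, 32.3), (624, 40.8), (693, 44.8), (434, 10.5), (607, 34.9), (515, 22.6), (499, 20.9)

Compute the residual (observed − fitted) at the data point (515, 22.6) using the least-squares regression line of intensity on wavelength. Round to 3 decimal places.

n = 7, Σx = 3944, Σy = 206.8, Σxy = 122790.6, Σx² = 2267840
Sxx = Σx² − (Σx)²/n = 2267840 − 2222162.285714 = 45677.714286
Sxy = Σxy − (Σx)(Σy)/n = 122790.6 − 116517.028571 = 6273.571429
b = Sxy/Sxx = 6273.571429/45677.714286 = 0.137344
a = ȳ − b·x̄ = 29.542857 − 0.137344·563.428571 = -47.840818
ŷ(515) = -47.840818 + 0.137344·515 = 22.891471
residual = y − ŷ = 22.6 − 22.891471 = -0.291471

-0.291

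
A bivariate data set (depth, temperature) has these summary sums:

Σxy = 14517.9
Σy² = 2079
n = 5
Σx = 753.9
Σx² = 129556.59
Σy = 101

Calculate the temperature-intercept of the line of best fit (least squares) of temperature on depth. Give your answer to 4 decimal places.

26.9483

Sxx = Σx² − (Σx)²/n = 129556.59 − 113673.042 = 15883.548
Sxy = Σxy − (Σx)(Σy)/n = 14517.9 − 15228.78 = -710.88
b = Sxy/Sxx = -710.88/15883.548 = -0.044756
a = ȳ − b·x̄ = 20.2 − (-0.044756)·150.78 = 26.948271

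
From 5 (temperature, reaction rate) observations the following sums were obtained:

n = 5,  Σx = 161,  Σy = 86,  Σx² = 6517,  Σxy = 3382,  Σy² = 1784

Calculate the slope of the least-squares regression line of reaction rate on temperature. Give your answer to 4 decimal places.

Sxx = Σx² − (Σx)²/n = 6517 − 5184.2 = 1332.8
Sxy = Σxy − (Σx)(Σy)/n = 3382 − 2769.2 = 612.8
b = Sxy/Sxx = 612.8/1332.8 = 0.459784

0.4598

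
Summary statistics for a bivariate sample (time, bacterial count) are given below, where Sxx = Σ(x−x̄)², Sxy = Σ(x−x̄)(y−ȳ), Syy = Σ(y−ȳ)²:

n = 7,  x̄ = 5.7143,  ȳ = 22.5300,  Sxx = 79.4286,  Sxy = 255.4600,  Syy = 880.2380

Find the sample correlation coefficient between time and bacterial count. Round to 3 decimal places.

r = Sxy/√(Sxx·Syy) = 255.46/√(69916.072007) = 255.46/264.416475 = 0.966127

0.966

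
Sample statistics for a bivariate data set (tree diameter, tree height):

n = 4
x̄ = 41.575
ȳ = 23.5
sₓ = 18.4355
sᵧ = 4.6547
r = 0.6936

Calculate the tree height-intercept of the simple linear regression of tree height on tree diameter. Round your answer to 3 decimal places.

b = r · sᵧ/sₓ = 0.6936 · 4.6547/18.4355 = 0.175124
a = ȳ − b·x̄ = 23.5 − 0.175124·41.575 = 16.219217

16.219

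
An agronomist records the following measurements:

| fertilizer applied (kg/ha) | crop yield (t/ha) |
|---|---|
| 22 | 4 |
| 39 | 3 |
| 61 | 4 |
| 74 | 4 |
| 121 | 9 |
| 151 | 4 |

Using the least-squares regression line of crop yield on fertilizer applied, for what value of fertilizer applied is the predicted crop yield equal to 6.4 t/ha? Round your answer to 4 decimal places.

160.8451

n = 6, Σx = 468, Σy = 28, Σxy = 2438, Σx² = 48644
Sxx = Σx² − (Σx)²/n = 48644 − 36504 = 12140
Sxy = Σxy − (Σx)(Σy)/n = 2438 − 2184 = 254
b = Sxy/Sxx = 254/12140 = 0.020923
a = ȳ − b·x̄ = 4.666667 − 0.020923·78 = 3.034706
Set a + b·x = 6.4: x = (6.4 − 3.034706) / 0.020923 = 160.845144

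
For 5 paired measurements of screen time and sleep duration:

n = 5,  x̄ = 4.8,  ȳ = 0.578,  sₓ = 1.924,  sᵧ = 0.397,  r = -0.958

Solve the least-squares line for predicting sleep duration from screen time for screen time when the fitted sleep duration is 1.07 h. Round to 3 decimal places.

b = r · sᵧ/sₓ = -0.958 · 0.397/1.924 = -0.197675
a = ȳ − b·x̄ = 0.578 − (-0.197675)·4.8 = 1.526838
Set a + b·x = 1.07: x = (1.07 − 1.526838) / (-0.197675) = 2.311062

2.311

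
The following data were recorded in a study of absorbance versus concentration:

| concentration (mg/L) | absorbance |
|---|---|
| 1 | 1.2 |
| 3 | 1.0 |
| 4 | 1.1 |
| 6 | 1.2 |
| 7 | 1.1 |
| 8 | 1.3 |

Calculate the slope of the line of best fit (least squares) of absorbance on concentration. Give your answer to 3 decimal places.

n = 6, Σx = 29, Σy = 6.9, Σxy = 33.9, Σx² = 175
Sxx = Σx² − (Σx)²/n = 175 − 140.166667 = 34.833333
Sxy = Σxy − (Σx)(Σy)/n = 33.9 − 33.35 = 0.55
b = Sxy/Sxx = 0.55/34.833333 = 0.015789

0.016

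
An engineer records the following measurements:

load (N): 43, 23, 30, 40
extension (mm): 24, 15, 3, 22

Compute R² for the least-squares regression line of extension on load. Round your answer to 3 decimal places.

0.426

n = 4, Σx = 136, Σy = 64, Σxy = 2347, Σx² = 4878, Σy² = 1294
Sxx = Σx² − (Σx)²/n = 4878 − 4624 = 254
Sxy = Σxy − (Σx)(Σy)/n = 2347 − 2176 = 171
Syy = Σy² − (Σy)²/n = 1294 − 1024 = 270
R² = Sxy²/(Sxx·Syy) = (171)²/(254·270) = 0.426378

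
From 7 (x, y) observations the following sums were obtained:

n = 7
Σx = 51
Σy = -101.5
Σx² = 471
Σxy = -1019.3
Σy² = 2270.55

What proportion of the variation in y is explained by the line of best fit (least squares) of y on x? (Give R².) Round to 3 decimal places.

Sxx = Σx² − (Σx)²/n = 471 − 371.571429 = 99.428571
Sxy = Σxy − (Σx)(Σy)/n = -1019.3 − (-739.5) = -279.8
Syy = Σy² − (Σy)²/n = 2270.55 − 1471.75 = 798.8
R² = Sxy²/(Sxx·Syy) = (-279.8)²/(99.428571·798.8) = 0.985703

0.986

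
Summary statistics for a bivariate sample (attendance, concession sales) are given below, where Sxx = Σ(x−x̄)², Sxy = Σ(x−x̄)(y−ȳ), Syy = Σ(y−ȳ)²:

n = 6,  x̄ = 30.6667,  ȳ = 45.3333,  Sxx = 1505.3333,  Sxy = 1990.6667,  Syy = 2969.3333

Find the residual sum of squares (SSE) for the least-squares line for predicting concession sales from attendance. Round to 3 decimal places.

336.857

b = Sxy/Sxx = 1990.6667/1505.3333 = 1.322409
SSE = Syy − b·Sxy = 2969.3333 − 1.322409·1990.6667 = 336.857216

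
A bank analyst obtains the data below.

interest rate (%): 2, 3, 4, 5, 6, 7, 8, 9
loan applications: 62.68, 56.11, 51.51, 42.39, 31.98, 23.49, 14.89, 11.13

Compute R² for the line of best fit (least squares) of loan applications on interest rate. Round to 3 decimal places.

0.990

n = 8, Σx = 44, Σy = 294.18, Σxy = 1287.28, Σx² = 284, Σy² = 13447.3962
Sxx = Σx² − (Σx)²/n = 284 − 242 = 42
Sxy = Σxy − (Σx)(Σy)/n = 1287.28 − 1617.99 = -330.71
Syy = Σy² − (Σy)²/n = 13447.3962 − 10817.73405 = 2629.66215
R² = Sxy²/(Sxx·Syy) = (-330.71)²/(42·2629.66215) = 0.990251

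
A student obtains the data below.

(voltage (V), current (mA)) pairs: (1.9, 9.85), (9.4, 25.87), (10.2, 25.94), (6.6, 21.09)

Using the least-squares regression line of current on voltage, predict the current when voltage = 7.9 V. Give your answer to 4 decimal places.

n = 4, Σx = 28.1, Σy = 82.75, Σxy = 665.675, Σx² = 239.57
Sxx = Σx² − (Σx)²/n = 239.57 − 197.4025 = 42.1675
Sxy = Σxy − (Σx)(Σy)/n = 665.675 − 581.31875 = 84.35625
b = Sxy/Sxx = 84.35625/42.1675 = 2.000504
a = ȳ − b·x̄ = 20.6875 − 2.000504·7.025 = 6.633960
ŷ(7.9) = a + b·7.9 = 6.633960 + 2.000504·7.9 = 22.437941

22.4379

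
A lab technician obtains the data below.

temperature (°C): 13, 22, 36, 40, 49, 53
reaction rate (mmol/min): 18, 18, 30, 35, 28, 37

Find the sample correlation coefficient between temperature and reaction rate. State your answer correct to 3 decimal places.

0.871

n = 6, Σx = 213, Σy = 166, Σxy = 6443, Σx² = 8759, Σy² = 4926
Sxx = Σx² − (Σx)²/n = 8759 − 7561.5 = 1197.5
Sxy = Σxy − (Σx)(Σy)/n = 6443 − 5893 = 550
Syy = Σy² − (Σy)²/n = 4926 − 4592.666667 = 333.333333
r = Sxy/√(Sxx·Syy) = 550/√(399166.666667) = 550/631.796381 = 0.870534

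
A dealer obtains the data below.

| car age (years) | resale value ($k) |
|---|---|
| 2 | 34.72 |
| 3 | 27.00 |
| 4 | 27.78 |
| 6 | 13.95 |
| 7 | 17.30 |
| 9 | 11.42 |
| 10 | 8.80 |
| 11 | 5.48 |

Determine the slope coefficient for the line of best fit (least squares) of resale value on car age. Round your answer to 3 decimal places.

n = 8, Σx = 52, Σy = 146.45, Σxy = 717.42, Σx² = 416
Sxx = Σx² − (Σx)²/n = 416 − 338 = 78
Sxy = Σxy − (Σx)(Σy)/n = 717.42 − 951.925 = -234.505
b = Sxy/Sxx = -234.505/78 = -3.006474

-3.006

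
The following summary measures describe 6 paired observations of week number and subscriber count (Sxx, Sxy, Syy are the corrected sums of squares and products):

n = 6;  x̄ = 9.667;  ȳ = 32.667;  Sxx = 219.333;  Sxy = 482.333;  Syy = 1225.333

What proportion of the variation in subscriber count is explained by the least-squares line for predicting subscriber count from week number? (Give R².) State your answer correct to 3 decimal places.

0.866

R² = Sxy²/(Sxx·Syy) = (482.333)²/(219.333·1225.333) = 0.865637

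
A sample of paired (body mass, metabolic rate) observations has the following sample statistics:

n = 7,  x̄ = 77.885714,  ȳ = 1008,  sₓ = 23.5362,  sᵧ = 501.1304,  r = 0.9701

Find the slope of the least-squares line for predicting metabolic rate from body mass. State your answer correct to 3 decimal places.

b = r · sᵧ/sₓ = 0.9701 · 501.1304/23.5362 = 20.655271

20.655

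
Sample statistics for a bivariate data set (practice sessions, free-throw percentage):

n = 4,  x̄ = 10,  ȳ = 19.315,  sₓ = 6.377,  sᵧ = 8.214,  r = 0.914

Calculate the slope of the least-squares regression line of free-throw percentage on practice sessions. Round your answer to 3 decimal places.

1.177

b = r · sᵧ/sₓ = 0.914 · 8.214/6.377 = 1.177293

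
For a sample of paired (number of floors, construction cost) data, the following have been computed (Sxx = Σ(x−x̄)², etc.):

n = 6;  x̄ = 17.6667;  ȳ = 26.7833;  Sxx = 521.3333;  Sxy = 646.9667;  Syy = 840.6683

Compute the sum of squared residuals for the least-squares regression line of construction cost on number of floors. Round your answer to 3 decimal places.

b = Sxy/Sxx = 646.9667/521.3333 = 1.240985
SSE = Syy − b·Sxy = 840.6683 − 1.240985·646.9667 = 37.792460

37.792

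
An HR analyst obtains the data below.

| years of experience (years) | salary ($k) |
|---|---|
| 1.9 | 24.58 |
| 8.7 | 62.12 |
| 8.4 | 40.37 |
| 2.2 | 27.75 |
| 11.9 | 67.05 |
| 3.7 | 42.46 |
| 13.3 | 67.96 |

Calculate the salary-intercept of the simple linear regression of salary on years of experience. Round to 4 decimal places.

21.3707

n = 7, Σx = 50.1, Σy = 332.29, Σxy = 2846.169, Σx² = 486.89
Sxx = Σx² − (Σx)²/n = 486.89 − 358.572857 = 128.317143
Sxy = Σxy − (Σx)(Σy)/n = 2846.169 − 2378.247 = 467.922
b = Sxy/Sxx = 467.922/128.317143 = 3.646606
a = ȳ − b·x̄ = 47.47 − 3.646606·7.157143 = 21.370723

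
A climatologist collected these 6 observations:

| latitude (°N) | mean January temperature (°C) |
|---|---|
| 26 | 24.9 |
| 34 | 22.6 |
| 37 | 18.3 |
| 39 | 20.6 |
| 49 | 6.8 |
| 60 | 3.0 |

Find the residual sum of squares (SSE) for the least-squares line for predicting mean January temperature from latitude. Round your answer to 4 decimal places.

28.6148

n = 6, Σx = 245, Σy = 96.2, Σxy = 3409.5, Σx² = 10723, Σy² = 1945.26
Sxx = Σx² − (Σx)²/n = 10723 − 10004.166667 = 718.833333
Sxy = Σxy − (Σx)(Σy)/n = 3409.5 − 3928.166667 = -518.666667
Syy = Σy² − (Σy)²/n = 1945.26 − 1542.406667 = 402.853333
b = Sxy/Sxx = -518.666667/718.833333 = -0.721540
SSE = Syy − b·Sxy = 402.853333 − (-0.721540)·(-518.666667) = 28.614830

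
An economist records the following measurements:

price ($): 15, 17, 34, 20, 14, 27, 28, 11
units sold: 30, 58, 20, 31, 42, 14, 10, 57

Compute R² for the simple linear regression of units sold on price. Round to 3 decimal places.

0.639

n = 8, Σx = 166, Σy = 262, Σxy = 4609, Σx² = 3900, Σy² = 10934
Sxx = Σx² − (Σx)²/n = 3900 − 3444.5 = 455.5
Sxy = Σxy − (Σx)(Σy)/n = 4609 − 5436.5 = -827.5
Syy = Σy² − (Σy)²/n = 10934 − 8580.5 = 2353.5
R² = Sxy²/(Sxx·Syy) = (-827.5)²/(455.5·2353.5) = 0.638754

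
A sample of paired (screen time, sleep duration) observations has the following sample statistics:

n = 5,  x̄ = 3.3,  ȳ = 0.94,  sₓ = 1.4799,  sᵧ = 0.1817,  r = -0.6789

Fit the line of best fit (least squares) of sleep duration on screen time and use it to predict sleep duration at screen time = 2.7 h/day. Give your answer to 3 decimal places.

b = r · sᵧ/sₓ = -0.6789 · 0.1817/1.4799 = -0.083354
a = ȳ − b·x̄ = 0.94 − (-0.083354)·3.3 = 1.215069
ŷ(2.7) = a + b·2.7 = 1.215069 + (-0.083354)·2.7 = 0.990013

0.990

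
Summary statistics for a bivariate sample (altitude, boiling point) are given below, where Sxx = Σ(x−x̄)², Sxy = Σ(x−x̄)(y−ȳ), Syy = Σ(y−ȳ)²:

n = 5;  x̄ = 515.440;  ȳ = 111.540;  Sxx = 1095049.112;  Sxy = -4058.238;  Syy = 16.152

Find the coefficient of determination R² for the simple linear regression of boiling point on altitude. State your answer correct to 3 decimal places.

0.931

R² = Sxy²/(Sxx·Syy) = (-4058.238)²/(1095049.112·16.152) = 0.931140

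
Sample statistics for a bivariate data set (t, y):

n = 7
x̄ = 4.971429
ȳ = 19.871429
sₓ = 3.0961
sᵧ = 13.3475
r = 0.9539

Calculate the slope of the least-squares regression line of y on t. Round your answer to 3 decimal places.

b = r · sᵧ/sₓ = 0.9539 · 13.3475/3.0961 = 4.112328

4.112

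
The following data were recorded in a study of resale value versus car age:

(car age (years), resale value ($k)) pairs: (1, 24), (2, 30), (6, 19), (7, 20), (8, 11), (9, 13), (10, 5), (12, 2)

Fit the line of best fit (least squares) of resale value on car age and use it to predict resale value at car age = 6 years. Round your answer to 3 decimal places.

17.543

n = 8, Σx = 55, Σy = 124, Σxy = 617, Σx² = 479
Sxx = Σx² − (Σx)²/n = 479 − 378.125 = 100.875
Sxy = Σxy − (Σx)(Σy)/n = 617 − 852.5 = -235.5
b = Sxy/Sxx = -235.5/100.875 = -2.334572
a = ȳ − b·x̄ = 15.5 − (-2.334572)·6.875 = 31.550186
ŷ(6) = a + b·6 = 31.550186 + (-2.334572)·6 = 17.542751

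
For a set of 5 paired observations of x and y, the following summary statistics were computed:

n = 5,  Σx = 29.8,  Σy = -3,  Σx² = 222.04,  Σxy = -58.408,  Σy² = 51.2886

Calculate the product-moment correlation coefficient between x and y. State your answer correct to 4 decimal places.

-0.8643

Sxx = Σx² − (Σx)²/n = 222.04 − 177.608 = 44.432
Sxy = Σxy − (Σx)(Σy)/n = -58.408 − (-17.88) = -40.528
Syy = Σy² − (Σy)²/n = 51.2886 − 1.8 = 49.4886
r = Sxy/√(Sxx·Syy) = -40.528/√(2198.877475) = -40.528/46.892190 = -0.864280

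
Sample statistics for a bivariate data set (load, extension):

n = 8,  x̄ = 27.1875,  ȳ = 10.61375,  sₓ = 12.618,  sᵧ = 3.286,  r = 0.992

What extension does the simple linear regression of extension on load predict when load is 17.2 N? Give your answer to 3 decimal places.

8.034

b = r · sᵧ/sₓ = 0.992 · 3.286/12.618 = 0.258338
a = ȳ − b·x̄ = 10.61375 − 0.258338·27.1875 = 3.590179
ŷ(17.2) = a + b·17.2 = 3.590179 + 0.258338·17.2 = 8.033597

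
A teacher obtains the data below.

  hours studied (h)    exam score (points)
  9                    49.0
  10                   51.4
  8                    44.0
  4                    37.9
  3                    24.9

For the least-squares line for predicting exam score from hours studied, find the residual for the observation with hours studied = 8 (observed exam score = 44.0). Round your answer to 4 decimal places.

n = 5, Σx = 34, Σy = 207.2, Σxy = 1533.3, Σx² = 270
Sxx = Σx² − (Σx)²/n = 270 − 231.2 = 38.8
Sxy = Σxy − (Σx)(Σy)/n = 1533.3 − 1408.96 = 124.34
b = Sxy/Sxx = 124.34/38.8 = 3.204639
a = ȳ − b·x̄ = 41.44 − 3.204639·6.8 = 19.648454
ŷ(8) = 19.648454 + 3.204639·8 = 45.285567
residual = y − ŷ = 44.0 − 45.285567 = -1.285567

-1.2856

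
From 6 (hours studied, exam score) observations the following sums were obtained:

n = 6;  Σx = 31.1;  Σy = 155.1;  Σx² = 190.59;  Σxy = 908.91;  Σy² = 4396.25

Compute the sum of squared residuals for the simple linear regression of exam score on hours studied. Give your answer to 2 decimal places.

11.94

Sxx = Σx² − (Σx)²/n = 190.59 − 161.201667 = 29.388333
Sxy = Σxy − (Σx)(Σy)/n = 908.91 − 803.935 = 104.975
Syy = Σy² − (Σy)²/n = 4396.25 − 4009.335 = 386.915
b = Sxy/Sxx = 104.975/29.388333 = 3.571996
SSE = Syy − b·Sxy = 386.915 − 3.571996·104.975 = 11.944752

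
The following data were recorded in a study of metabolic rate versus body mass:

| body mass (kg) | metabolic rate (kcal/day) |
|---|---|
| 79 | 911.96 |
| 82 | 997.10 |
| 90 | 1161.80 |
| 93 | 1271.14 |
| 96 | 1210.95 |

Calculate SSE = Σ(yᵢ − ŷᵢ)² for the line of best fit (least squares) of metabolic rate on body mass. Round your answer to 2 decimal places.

7735.76

n = 5, Σx = 440, Σy = 5552.95, Σxy = 492836.26, Σx² = 38930, Σy² = 6257855.4937
Sxx = Σx² − (Σx)²/n = 38930 − 38720 = 210
Sxy = Σxy − (Σx)(Σy)/n = 492836.26 − 488659.6 = 4176.66
Syy = Σy² − (Σy)²/n = 6257855.4937 − 6167050.7405 = 90804.7532
b = Sxy/Sxx = 4176.66/210 = 19.888857
SSE = Syy − b·Sxy = 90804.7532 − 19.888857·4176.66 = 7735.759126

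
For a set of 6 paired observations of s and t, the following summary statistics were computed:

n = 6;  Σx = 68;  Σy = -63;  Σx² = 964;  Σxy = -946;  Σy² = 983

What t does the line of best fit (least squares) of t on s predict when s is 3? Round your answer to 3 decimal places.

Sxx = Σx² − (Σx)²/n = 964 − 770.666667 = 193.333333
Sxy = Σxy − (Σx)(Σy)/n = -946 − (-714) = -232
b = Sxy/Sxx = -232/193.333333 = -1.2
a = ȳ − b·x̄ = -10.5 − (-1.2)·11.333333 = 3.1
ŷ(3) = a + b·3 = 3.1 + (-1.2)·3 = -0.5

-0.500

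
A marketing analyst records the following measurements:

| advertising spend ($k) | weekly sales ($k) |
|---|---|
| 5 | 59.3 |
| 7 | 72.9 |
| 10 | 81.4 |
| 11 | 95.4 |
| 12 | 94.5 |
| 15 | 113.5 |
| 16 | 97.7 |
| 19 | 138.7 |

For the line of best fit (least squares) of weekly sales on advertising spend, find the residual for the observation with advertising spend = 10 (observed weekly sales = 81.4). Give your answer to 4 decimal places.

-3.4711

n = 8, Σx = 95, Σy = 753.4, Σxy = 9705.2, Σx² = 1281
Sxx = Σx² − (Σx)²/n = 1281 − 1128.125 = 152.875
Sxy = Σxy − (Σx)(Σy)/n = 9705.2 − 8946.625 = 758.575
b = Sxy/Sxx = 758.575/152.875 = 4.962061
a = ȳ − b·x̄ = 94.175 − 4.962061·11.875 = 35.250531
ŷ(10) = 35.250531 + 4.962061·10 = 84.871137
residual = y − ŷ = 81.4 − 84.871137 = -3.471137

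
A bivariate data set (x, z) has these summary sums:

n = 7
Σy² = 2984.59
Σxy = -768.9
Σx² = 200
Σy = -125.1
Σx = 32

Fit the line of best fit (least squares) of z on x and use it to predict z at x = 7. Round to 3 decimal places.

-26.779

Sxx = Σx² − (Σx)²/n = 200 − 146.285714 = 53.714286
Sxy = Σxy − (Σx)(Σy)/n = -768.9 − (-571.885714) = -197.014286
b = Sxy/Sxx = -197.014286/53.714286 = -3.667819
a = ȳ − b·x̄ = -17.871429 − (-3.667819)·4.571429 = -1.104255
ŷ(7) = a + b·7 = -1.104255 + (-3.667819)·7 = -26.778989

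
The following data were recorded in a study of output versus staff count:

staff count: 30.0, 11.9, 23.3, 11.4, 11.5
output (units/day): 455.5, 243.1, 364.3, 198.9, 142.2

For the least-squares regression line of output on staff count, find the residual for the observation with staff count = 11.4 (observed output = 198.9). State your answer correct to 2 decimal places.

n = 5, Σx = 88.1, Σy = 1404, Σxy = 28948.84, Σx² = 1846.71
Sxx = Σx² − (Σx)²/n = 1846.71 − 1552.322 = 294.388
Sxy = Σxy − (Σx)(Σy)/n = 28948.84 − 24738.48 = 4210.36
b = Sxy/Sxx = 4210.36/294.388 = 14.302078
a = ȳ − b·x̄ = 280.8 − 14.302078·17.62 = 28.797394
ŷ(11.4) = 28.797394 + 14.302078·11.4 = 191.841078
residual = y − ŷ = 198.9 − 191.841078 = 7.058922

7.06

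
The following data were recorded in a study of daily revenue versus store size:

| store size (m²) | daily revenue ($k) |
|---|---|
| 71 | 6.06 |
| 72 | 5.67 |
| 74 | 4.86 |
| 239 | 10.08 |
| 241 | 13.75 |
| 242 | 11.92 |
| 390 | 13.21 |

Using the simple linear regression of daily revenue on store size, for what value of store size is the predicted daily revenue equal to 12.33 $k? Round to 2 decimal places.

295.21

n = 7, Σx = 1329, Σy = 65.55, Σxy = 14957.55, Σx² = 341567
Sxx = Σx² − (Σx)²/n = 341567 − 252320.142857 = 89246.857143
Sxy = Σxy − (Σx)(Σy)/n = 14957.55 − 12445.135714 = 2512.414286
b = Sxy/Sxx = 2512.414286/89246.857143 = 0.028151
a = ȳ − b·x̄ = 9.364286 − 0.028151·189.857143 = 4.019562
Set a + b·x = 12.33: x = (12.33 − 4.019562) / 0.028151 = 295.206281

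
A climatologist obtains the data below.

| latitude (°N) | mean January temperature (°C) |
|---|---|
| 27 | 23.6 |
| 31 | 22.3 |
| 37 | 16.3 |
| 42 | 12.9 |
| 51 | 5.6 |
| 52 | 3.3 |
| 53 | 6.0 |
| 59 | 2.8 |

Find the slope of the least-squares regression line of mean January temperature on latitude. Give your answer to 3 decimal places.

n = 8, Σx = 352, Σy = 92.8, Σxy = 3413.8, Σx² = 16418
Sxx = Σx² − (Σx)²/n = 16418 − 15488 = 930
Sxy = Σxy − (Σx)(Σy)/n = 3413.8 − 4083.2 = -669.4
b = Sxy/Sxx = -669.4/930 = -0.719785

-0.720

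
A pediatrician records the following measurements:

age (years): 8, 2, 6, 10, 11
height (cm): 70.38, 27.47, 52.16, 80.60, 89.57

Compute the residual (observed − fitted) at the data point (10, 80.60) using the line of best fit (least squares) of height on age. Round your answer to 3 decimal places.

-1.356

n = 5, Σx = 37, Σy = 320.18, Σxy = 2722.21, Σx² = 325
Sxx = Σx² − (Σx)²/n = 325 − 273.8 = 51.2
Sxy = Σxy − (Σx)(Σy)/n = 2722.21 − 2369.332 = 352.878
b = Sxy/Sxx = 352.878/51.2 = 6.892148
a = ȳ − b·x̄ = 64.036 − 6.892148·7.4 = 13.034102
ŷ(10) = 13.034102 + 6.892148·10 = 81.955586
residual = y − ŷ = 80.60 − 81.955586 = -1.355586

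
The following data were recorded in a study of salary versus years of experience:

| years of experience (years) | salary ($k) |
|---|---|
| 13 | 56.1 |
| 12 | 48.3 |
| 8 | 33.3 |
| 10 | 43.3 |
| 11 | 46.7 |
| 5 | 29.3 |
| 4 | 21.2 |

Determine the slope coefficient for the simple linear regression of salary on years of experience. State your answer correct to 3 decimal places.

3.465

n = 7, Σx = 63, Σy = 278.2, Σxy = 2753.3, Σx² = 639
Sxx = Σx² − (Σx)²/n = 639 − 567 = 72
Sxy = Σxy − (Σx)(Σy)/n = 2753.3 − 2503.8 = 249.5
b = Sxy/Sxx = 249.5/72 = 3.465278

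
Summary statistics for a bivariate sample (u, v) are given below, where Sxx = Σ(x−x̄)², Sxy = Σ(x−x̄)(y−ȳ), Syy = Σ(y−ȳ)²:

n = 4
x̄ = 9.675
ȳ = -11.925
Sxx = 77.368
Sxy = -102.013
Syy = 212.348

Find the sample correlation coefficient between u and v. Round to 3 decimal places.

-0.796

r = Sxy/√(Sxx·Syy) = -102.013/√(16428.940064) = -102.013/128.175427 = -0.795886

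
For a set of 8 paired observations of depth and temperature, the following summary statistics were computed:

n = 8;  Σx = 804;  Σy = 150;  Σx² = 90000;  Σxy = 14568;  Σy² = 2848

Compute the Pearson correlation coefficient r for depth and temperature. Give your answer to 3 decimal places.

Sxx = Σx² − (Σx)²/n = 90000 − 80802 = 9198
Sxy = Σxy − (Σx)(Σy)/n = 14568 − 15075 = -507
Syy = Σy² − (Σy)²/n = 2848 − 2812.5 = 35.5
r = Sxy/√(Sxx·Syy) = -507/√(326529) = -507/571.427161 = -0.887252

-0.887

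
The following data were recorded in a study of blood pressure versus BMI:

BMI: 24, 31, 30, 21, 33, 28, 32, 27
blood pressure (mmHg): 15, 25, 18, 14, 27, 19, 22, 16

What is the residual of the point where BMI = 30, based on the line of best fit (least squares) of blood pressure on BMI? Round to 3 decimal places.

n = 8, Σx = 226, Σy = 156, Σxy = 4528, Σx² = 6504
Sxx = Σx² − (Σx)²/n = 6504 − 6384.5 = 119.5
Sxy = Σxy − (Σx)(Σy)/n = 4528 − 4407 = 121
b = Sxy/Sxx = 121/119.5 = 1.012552
a = ȳ − b·x̄ = 19.5 − 1.012552·28.25 = -9.104603
ŷ(30) = -9.104603 + 1.012552·30 = 21.271967
residual = y − ŷ = 18 − 21.271967 = -3.271967

-3.272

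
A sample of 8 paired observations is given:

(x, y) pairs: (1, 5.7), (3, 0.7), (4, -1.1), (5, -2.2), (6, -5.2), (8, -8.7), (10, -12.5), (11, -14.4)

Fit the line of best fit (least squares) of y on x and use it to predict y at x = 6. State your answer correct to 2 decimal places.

-4.71

n = 8, Σx = 48, Σy = -37.7, Σxy = -391.8, Σx² = 372
Sxx = Σx² − (Σx)²/n = 372 − 288 = 84
Sxy = Σxy − (Σx)(Σy)/n = -391.8 − (-226.2) = -165.6
b = Sxy/Sxx = -165.6/84 = -1.971429
a = ȳ − b·x̄ = -4.7125 − (-1.971429)·6 = 7.116071
ŷ(6) = a + b·6 = 7.116071 + (-1.971429)·6 = -4.7125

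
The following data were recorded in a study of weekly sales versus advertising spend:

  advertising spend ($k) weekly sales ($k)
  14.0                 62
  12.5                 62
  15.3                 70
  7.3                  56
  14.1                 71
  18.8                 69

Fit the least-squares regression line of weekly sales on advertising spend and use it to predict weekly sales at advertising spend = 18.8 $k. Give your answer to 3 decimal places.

71.567

n = 6, Σx = 82, Σy = 390, Σxy = 5421.1, Σx² = 1191.88
Sxx = Σx² − (Σx)²/n = 1191.88 − 1120.666667 = 71.213333
Sxy = Σxy − (Σx)(Σy)/n = 5421.1 − 5330 = 91.1
b = Sxy/Sxx = 91.1/71.213333 = 1.279255
a = ȳ − b·x̄ = 65 − 1.279255·13.666667 = 47.516851
ŷ(18.8) = a + b·18.8 = 47.516851 + 1.279255·18.8 = 71.566841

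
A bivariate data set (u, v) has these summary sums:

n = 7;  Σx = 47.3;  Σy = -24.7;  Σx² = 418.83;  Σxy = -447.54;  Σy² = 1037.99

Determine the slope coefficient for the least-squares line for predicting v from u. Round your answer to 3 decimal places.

-2.829

Sxx = Σx² − (Σx)²/n = 418.83 − 319.612857 = 99.217143
Sxy = Σxy − (Σx)(Σy)/n = -447.54 − (-166.901429) = -280.638571
b = Sxy/Sxx = -280.638571/99.217143 = -2.828529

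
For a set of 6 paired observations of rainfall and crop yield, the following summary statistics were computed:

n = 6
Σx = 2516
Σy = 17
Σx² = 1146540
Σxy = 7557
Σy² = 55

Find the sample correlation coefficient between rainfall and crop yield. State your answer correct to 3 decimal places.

Sxx = Σx² − (Σx)²/n = 1146540 − 1055042.666667 = 91497.333333
Sxy = Σxy − (Σx)(Σy)/n = 7557 − 7128.666667 = 428.333333
Syy = Σy² − (Σy)²/n = 55 − 48.166667 = 6.833333
r = Sxy/√(Sxx·Syy) = 428.333333/√(625231.777778) = 428.333333/790.715991 = 0.541703

0.542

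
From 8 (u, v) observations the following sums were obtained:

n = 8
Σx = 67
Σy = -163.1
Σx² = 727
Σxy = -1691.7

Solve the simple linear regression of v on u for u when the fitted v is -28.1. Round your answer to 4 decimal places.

Sxx = Σx² − (Σx)²/n = 727 − 561.125 = 165.875
Sxy = Σxy − (Σx)(Σy)/n = -1691.7 − (-1365.9625) = -325.7375
b = Sxy/Sxx = -325.7375/165.875 = -1.963753
a = ȳ − b·x̄ = -20.3875 − (-1.963753)·8.375 = -3.941070
Set a + b·x = -28.1: x = (-28.1 − (-3.941070)) / (-1.963753) = 12.302429

12.3024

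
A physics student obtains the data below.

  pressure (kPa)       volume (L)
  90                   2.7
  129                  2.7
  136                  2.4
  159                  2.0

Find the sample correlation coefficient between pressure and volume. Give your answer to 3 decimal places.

-0.827

n = 4, Σx = 514, Σy = 9.8, Σxy = 1235.7, Σx² = 68518, Σy² = 24.34
Sxx = Σx² − (Σx)²/n = 68518 − 66049 = 2469
Sxy = Σxy − (Σx)(Σy)/n = 1235.7 − 1259.3 = -23.6
Syy = Σy² − (Σy)²/n = 24.34 − 24.01 = 0.33
r = Sxy/√(Sxx·Syy) = -23.6/√(814.77) = -23.6/28.544176 = -0.826789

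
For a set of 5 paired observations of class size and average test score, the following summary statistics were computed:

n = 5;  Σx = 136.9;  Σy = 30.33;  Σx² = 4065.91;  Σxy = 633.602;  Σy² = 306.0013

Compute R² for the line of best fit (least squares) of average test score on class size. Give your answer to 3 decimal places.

Sxx = Σx² − (Σx)²/n = 4065.91 − 3748.322 = 317.588
Sxy = Σxy − (Σx)(Σy)/n = 633.602 − 830.4354 = -196.8334
Syy = Σy² − (Σy)²/n = 306.0013 − 183.98178 = 122.01952
R² = Sxy²/(Sxx·Syy) = (-196.8334)²/(317.588·122.01952) = 0.999779

1.000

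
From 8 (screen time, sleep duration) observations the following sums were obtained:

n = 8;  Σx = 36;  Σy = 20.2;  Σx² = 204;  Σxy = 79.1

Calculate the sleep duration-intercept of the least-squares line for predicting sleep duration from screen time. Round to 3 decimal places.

3.789

Sxx = Σx² − (Σx)²/n = 204 − 162 = 42
Sxy = Σxy − (Σx)(Σy)/n = 79.1 − 90.9 = -11.8
b = Sxy/Sxx = -11.8/42 = -0.280952
a = ȳ − b·x̄ = 2.525 − (-0.280952)·4.5 = 3.789286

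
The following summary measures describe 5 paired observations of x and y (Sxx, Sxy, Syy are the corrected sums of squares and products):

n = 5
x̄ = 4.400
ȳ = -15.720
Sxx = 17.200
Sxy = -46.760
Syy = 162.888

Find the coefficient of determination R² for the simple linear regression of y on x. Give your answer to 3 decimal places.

R² = Sxy²/(Sxx·Syy) = (-46.76)²/(17.2·162.888) = 0.780426

0.780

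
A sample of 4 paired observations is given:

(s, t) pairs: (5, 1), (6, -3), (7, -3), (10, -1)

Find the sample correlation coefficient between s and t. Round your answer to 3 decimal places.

-0.161

n = 4, Σx = 28, Σy = -6, Σxy = -44, Σx² = 210, Σy² = 20
Sxx = Σx² − (Σx)²/n = 210 − 196 = 14
Sxy = Σxy − (Σx)(Σy)/n = -44 − (-42) = -2
Syy = Σy² − (Σy)²/n = 20 − 9 = 11
r = Sxy/√(Sxx·Syy) = -2/√(154) = -2/12.409674 = -0.161165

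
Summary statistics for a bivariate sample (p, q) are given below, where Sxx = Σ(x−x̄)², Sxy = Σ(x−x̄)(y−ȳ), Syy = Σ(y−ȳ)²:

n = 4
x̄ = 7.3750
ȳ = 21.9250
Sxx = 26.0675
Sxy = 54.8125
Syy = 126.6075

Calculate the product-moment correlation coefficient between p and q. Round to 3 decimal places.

r = Sxy/√(Sxx·Syy) = 54.8125/√(3300.341006) = 54.8125/57.448594 = 0.954114

0.954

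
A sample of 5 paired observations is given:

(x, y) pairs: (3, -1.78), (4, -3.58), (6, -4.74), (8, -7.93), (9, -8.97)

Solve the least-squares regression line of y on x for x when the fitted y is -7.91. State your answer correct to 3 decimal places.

n = 5, Σx = 30, Σy = -27, Σxy = -192.27, Σx² = 206
Sxx = Σx² − (Σx)²/n = 206 − 180 = 26
Sxy = Σxy − (Σx)(Σy)/n = -192.27 − (-162) = -30.27
b = Sxy/Sxx = -30.27/26 = -1.164231
a = ȳ − b·x̄ = -5.4 − (-1.164231)·6 = 1.585385
Set a + b·x = -7.91: x = (-7.91 − 1.585385) / (-1.164231) = 8.155930

8.156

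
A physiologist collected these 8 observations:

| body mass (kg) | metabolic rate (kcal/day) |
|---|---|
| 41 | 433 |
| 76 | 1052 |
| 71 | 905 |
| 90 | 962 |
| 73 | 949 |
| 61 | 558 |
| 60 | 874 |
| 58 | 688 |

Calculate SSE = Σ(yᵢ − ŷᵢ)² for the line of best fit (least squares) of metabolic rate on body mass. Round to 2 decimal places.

98292.27

n = 8, Σx = 530, Σy = 6421, Σxy = 444199, Σx² = 36612, Σy² = 5487847
Sxx = Σx² − (Σx)²/n = 36612 − 35112.5 = 1499.5
Sxy = Σxy − (Σx)(Σy)/n = 444199 − 425391.25 = 18807.75
Syy = Σy² − (Σy)²/n = 5487847 − 5153655.125 = 334191.875
b = Sxy/Sxx = 18807.75/1499.5 = 12.542681
SSE = Syy − b·Sxy = 334191.875 − 12.542681·18807.75 = 98292.268423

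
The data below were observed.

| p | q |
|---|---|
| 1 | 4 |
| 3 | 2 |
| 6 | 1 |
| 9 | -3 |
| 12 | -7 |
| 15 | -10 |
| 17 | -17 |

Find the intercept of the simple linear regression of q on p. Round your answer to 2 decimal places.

6.61

n = 7, Σx = 63, Σy = -30, Σxy = -534, Σx² = 785
Sxx = Σx² − (Σx)²/n = 785 − 567 = 218
Sxy = Σxy − (Σx)(Σy)/n = -534 − (-270) = -264
b = Sxy/Sxx = -264/218 = -1.211009
a = ȳ − b·x̄ = -4.285714 − (-1.211009)·9 = 6.613368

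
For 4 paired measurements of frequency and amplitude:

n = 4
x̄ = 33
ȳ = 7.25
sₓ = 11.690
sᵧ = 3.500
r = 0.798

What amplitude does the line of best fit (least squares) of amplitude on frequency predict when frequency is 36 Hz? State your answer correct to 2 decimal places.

7.97

b = r · sᵧ/sₓ = 0.798 · 3.5/11.69 = 0.238922
a = ȳ − b·x̄ = 7.25 − 0.238922·33 = -0.634431
ŷ(36) = a + b·36 = -0.634431 + 0.238922·36 = 7.966766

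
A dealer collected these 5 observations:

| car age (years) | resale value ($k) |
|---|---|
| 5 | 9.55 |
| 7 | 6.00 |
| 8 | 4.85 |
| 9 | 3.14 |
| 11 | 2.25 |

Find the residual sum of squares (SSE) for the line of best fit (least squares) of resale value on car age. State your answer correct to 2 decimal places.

1.97

n = 5, Σx = 40, Σy = 25.79, Σxy = 181.56, Σx² = 340, Σy² = 165.6471
Sxx = Σx² − (Σx)²/n = 340 − 320 = 20
Sxy = Σxy − (Σx)(Σy)/n = 181.56 − 206.32 = -24.76
Syy = Σy² − (Σy)²/n = 165.6471 − 133.02482 = 32.62228
b = Sxy/Sxx = -24.76/20 = -1.238
SSE = Syy − b·Sxy = 32.62228 − (-1.238)·(-24.76) = 1.9694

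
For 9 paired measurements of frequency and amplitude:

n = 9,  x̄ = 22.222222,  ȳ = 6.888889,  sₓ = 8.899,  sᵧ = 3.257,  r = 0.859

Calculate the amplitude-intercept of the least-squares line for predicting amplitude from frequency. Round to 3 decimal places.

b = r · sᵧ/sₓ = 0.859 · 3.257/8.899 = 0.314391
a = ȳ − b·x̄ = 6.888889 − 0.314391·22.222222 = -0.097571

-0.098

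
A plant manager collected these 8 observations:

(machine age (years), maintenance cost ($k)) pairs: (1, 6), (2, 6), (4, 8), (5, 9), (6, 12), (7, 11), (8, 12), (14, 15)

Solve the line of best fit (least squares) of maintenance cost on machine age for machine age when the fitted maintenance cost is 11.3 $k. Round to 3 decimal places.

7.781

n = 8, Σx = 47, Σy = 79, Σxy = 550, Σx² = 391
Sxx = Σx² − (Σx)²/n = 391 − 276.125 = 114.875
Sxy = Σxy − (Σx)(Σy)/n = 550 − 464.125 = 85.875
b = Sxy/Sxx = 85.875/114.875 = 0.747552
a = ȳ − b·x̄ = 9.875 − 0.747552·5.875 = 5.483134
Set a + b·x = 11.3: x = (11.3 − 5.483134) / 0.747552 = 7.781223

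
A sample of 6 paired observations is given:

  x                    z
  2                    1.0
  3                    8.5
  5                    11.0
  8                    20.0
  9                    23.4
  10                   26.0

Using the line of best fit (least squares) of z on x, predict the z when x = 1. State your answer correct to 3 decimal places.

n = 6, Σx = 37, Σy = 89.9, Σxy = 713.1, Σx² = 283
Sxx = Σx² − (Σx)²/n = 283 − 228.166667 = 54.833333
Sxy = Σxy − (Σx)(Σy)/n = 713.1 − 554.383333 = 158.716667
b = Sxy/Sxx = 158.716667/54.833333 = 2.894529
a = ȳ − b·x̄ = 14.983333 − 2.894529·6.166667 = -2.866261
ŷ(1) = a + b·1 = -2.866261 + 2.894529·1 = 0.028267

0.028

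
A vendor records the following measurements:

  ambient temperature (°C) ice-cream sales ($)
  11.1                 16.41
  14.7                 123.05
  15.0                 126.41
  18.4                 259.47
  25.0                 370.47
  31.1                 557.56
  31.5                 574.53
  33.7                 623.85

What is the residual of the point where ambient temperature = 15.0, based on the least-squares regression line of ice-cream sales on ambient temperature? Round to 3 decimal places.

-5.107

n = 8, Σx = 180.5, Σy = 2651.75, Σxy = 74384.69, Σx² = 4623.01
Sxx = Σx² − (Σx)²/n = 4623.01 − 4072.53125 = 550.47875
Sxy = Σxy − (Σx)(Σy)/n = 74384.69 − 59830.109375 = 14554.580625
b = Sxy/Sxx = 14554.580625/550.47875 = 26.439859
a = ȳ − b·x̄ = 331.46875 − 26.439859·22.5625 = -265.080572
ŷ(15.0) = -265.080572 + 26.439859·15 = 131.517315
residual = y − ŷ = 126.41 − 131.517315 = -5.107315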